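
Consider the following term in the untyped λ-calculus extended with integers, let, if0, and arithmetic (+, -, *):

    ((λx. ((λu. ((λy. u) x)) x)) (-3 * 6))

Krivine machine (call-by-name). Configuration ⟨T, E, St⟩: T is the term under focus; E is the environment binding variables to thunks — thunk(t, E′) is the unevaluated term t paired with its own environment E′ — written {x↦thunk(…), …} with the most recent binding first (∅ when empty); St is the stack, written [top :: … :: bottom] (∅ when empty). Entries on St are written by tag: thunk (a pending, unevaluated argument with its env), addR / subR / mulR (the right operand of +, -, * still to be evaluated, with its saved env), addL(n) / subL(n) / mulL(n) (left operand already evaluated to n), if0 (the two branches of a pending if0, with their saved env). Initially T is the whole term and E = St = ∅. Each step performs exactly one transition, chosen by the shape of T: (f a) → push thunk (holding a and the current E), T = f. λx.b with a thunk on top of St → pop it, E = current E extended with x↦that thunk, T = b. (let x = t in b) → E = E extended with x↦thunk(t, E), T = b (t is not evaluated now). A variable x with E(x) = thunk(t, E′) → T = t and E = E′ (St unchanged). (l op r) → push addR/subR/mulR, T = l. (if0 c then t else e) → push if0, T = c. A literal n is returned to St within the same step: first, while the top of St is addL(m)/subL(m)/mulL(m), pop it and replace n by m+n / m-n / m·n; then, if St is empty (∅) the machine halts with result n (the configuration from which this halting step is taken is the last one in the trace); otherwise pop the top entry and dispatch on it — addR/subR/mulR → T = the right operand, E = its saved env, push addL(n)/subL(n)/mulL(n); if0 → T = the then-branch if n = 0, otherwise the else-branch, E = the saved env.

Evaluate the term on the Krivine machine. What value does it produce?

Answer: -18

Derivation:
0. <T=((λx. ((λu. ((λy. u) x)) x)) (-3 * 6)), E=∅, St=∅>
1. <T=(λx. ((λu. ((λy. u) x)) x)), E=∅, St=[thunk]>
2. <T=((λu. ((λy. u) x)) x), E={x↦thunk((-3 * 6), ∅)}, St=∅>
3. <T=(λu. ((λy. u) x)), E={x↦thunk((-3 * 6), ∅)}, St=[thunk]>
4. <T=((λy. u) x), E={u↦thunk(x, {x↦thunk((-3 * 6), ∅)}), x↦thunk((-3 * 6), ∅)}, St=∅>
5. <T=(λy. u), E={u↦thunk(x, {x↦thunk((-3 * 6), ∅)}), x↦thunk((-3 * 6), ∅)}, St=[thunk]>
6. <T=u, E={y↦thunk(x, {u↦thunk(x, {x↦thunk((-3 * 6), ∅)}), x↦thunk((-3 * 6), ∅)}), u↦thunk(x, {x↦thunk((-3 * 6), ∅)}), x↦thunk((-3 * 6), ∅)}, St=∅>
7. <T=x, E={x↦thunk((-3 * 6), ∅)}, St=∅>
8. <T=(-3 * 6), E=∅, St=∅>
9. <T=-3, E=∅, St=[mulR]>
10. <T=6, E=∅, St=[mulL(-3)]>
→ final value -18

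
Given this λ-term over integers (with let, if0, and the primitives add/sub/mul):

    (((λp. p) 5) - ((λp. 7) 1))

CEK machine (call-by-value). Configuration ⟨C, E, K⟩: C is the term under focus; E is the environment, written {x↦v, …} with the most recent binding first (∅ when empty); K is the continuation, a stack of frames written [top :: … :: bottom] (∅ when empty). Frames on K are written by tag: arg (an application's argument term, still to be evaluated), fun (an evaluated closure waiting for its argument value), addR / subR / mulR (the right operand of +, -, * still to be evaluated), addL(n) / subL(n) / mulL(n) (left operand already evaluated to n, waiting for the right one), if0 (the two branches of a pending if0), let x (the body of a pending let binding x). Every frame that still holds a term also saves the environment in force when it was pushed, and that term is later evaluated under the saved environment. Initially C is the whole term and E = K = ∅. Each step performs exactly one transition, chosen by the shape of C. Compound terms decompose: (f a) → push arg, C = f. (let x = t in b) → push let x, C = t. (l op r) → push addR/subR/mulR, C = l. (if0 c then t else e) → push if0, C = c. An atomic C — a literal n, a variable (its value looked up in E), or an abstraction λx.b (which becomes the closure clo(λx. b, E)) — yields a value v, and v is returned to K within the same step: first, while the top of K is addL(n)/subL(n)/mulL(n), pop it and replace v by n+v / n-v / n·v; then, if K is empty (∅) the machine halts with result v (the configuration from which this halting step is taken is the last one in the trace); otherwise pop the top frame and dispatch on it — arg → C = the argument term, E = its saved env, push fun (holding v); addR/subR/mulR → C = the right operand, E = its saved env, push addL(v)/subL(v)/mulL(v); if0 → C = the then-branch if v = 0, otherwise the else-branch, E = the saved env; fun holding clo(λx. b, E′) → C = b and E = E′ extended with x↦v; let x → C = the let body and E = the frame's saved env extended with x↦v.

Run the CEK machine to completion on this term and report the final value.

Answer: -2

Execution trace:
[0] <C=(((λp. p) 5) - ((λp. 7) 1)), E=∅, K=∅>
[1] <C=((λp. p) 5), E=∅, K=[subR]>
[2] <C=(λp. p), E=∅, K=[arg :: subR]>
[3] <C=5, E=∅, K=[fun :: subR]>
[4] <C=p, E={p↦5}, K=[subR]>
[5] <C=((λp. 7) 1), E=∅, K=[subL(5)]>
[6] <C=(λp. 7), E=∅, K=[arg :: subL(5)]>
[7] <C=1, E=∅, K=[fun :: subL(5)]>
[8] <C=7, E={p↦1}, K=[subL(5)]>
→ final value -2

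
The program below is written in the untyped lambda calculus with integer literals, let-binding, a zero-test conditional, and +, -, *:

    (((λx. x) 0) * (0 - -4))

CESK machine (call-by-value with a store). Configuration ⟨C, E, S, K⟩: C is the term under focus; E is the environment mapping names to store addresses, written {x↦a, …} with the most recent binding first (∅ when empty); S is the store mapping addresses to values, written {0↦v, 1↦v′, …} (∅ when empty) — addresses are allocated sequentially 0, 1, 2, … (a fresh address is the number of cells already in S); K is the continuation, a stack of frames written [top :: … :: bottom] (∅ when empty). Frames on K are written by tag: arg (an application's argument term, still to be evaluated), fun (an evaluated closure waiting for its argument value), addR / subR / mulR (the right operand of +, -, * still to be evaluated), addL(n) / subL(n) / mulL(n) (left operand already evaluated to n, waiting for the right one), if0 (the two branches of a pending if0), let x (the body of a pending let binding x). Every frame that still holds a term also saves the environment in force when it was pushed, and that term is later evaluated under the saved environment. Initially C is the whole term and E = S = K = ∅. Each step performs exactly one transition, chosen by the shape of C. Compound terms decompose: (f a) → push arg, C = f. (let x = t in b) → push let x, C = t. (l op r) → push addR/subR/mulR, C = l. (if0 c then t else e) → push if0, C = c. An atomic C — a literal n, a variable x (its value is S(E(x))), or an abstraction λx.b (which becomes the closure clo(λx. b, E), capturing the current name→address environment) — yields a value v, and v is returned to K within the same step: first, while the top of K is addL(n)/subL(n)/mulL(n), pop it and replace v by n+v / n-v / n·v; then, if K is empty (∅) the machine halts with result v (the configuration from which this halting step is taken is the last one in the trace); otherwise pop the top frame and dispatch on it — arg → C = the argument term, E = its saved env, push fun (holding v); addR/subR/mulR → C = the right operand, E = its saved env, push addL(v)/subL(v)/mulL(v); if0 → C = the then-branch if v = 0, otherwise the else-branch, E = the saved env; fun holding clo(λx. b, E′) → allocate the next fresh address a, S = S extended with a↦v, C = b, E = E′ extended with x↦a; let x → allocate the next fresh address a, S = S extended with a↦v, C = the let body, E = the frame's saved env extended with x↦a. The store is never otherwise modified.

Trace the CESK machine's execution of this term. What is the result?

Answer: 0

Execution trace:
t=0: [C=(((λx. x) 0) * (0 - -4)) | E=∅ | S=∅ | K=∅]
t=1: [C=((λx. x) 0) | E=∅ | S=∅ | K=[mulR]]
t=2: [C=(λx. x) | E=∅ | S=∅ | K=[arg :: mulR]]
t=3: [C=0 | E=∅ | S=∅ | K=[fun :: mulR]]
t=4: [C=x | E={x↦0} | S={0↦0} | K=[mulR]]
t=5: [C=(0 - -4) | E=∅ | S={0↦0} | K=[mulL(0)]]
t=6: [C=0 | E=∅ | S={0↦0} | K=[subR :: mulL(0)]]
t=7: [C=-4 | E=∅ | S={0↦0} | K=[subL(0) :: mulL(0)]]
→ final value 0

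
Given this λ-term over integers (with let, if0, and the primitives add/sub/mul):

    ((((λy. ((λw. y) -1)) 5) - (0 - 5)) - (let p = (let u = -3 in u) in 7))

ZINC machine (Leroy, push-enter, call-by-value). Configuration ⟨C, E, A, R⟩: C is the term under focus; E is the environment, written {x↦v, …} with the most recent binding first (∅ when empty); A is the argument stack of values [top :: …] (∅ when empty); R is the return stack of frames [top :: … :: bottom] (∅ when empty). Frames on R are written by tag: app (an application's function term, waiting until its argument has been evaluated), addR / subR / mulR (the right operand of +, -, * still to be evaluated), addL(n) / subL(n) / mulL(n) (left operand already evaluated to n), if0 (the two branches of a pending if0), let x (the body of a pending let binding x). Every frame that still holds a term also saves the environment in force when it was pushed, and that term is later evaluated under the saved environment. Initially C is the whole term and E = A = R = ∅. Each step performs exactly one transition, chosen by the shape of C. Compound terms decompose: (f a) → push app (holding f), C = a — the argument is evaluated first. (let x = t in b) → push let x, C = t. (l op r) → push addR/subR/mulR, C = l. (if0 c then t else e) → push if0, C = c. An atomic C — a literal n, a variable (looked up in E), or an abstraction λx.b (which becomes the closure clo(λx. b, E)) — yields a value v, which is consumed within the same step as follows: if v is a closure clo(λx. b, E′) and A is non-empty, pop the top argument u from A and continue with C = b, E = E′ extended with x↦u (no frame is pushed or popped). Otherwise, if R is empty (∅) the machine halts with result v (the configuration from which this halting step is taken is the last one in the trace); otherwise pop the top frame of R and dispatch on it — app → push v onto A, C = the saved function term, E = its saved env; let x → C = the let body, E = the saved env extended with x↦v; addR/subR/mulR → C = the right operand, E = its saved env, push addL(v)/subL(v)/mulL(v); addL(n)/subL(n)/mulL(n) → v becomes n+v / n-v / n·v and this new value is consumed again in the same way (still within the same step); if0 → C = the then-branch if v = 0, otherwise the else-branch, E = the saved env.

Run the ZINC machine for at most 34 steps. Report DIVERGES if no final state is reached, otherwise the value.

step 0: ⟨C=((((λy. ((λw. y) -1)) 5) - (0 - 5)) - (let p = (let u = -3 in u) in 7)); E=∅; A=∅; R=∅⟩
step 1: ⟨C=(((λy. ((λw. y) -1)) 5) - (0 - 5)); E=∅; A=∅; R=[subR]⟩
step 2: ⟨C=((λy. ((λw. y) -1)) 5); E=∅; A=∅; R=[subR :: subR]⟩
step 3: ⟨C=5; E=∅; A=∅; R=[app :: subR :: subR]⟩
step 4: ⟨C=(λy. ((λw. y) -1)); E=∅; A=[5]; R=[subR :: subR]⟩
step 5: ⟨C=((λw. y) -1); E={y↦5}; A=∅; R=[subR :: subR]⟩
step 6: ⟨C=-1; E={y↦5}; A=∅; R=[app :: subR :: subR]⟩
step 7: ⟨C=(λw. y); E={y↦5}; A=[-1]; R=[subR :: subR]⟩
step 8: ⟨C=y; E={w↦-1, y↦5}; A=∅; R=[subR :: subR]⟩
step 9: ⟨C=(0 - 5); E=∅; A=∅; R=[subL(5) :: subR]⟩
step 10: ⟨C=0; E=∅; A=∅; R=[subR :: subL(5) :: subR]⟩
step 11: ⟨C=5; E=∅; A=∅; R=[subL(0) :: subL(5) :: subR]⟩
step 12: ⟨C=(let p = (let u = -3 in u) in 7); E=∅; A=∅; R=[subL(10)]⟩
step 13: ⟨C=(let u = -3 in u); E=∅; A=∅; R=[let p :: subL(10)]⟩
step 14: ⟨C=-3; E=∅; A=∅; R=[let u :: let p :: subL(10)]⟩
step 15: ⟨C=u; E={u↦-3}; A=∅; R=[let p :: subL(10)]⟩
step 16: ⟨C=7; E={p↦-3}; A=∅; R=[subL(10)]⟩
→ final value 3

Answer: 3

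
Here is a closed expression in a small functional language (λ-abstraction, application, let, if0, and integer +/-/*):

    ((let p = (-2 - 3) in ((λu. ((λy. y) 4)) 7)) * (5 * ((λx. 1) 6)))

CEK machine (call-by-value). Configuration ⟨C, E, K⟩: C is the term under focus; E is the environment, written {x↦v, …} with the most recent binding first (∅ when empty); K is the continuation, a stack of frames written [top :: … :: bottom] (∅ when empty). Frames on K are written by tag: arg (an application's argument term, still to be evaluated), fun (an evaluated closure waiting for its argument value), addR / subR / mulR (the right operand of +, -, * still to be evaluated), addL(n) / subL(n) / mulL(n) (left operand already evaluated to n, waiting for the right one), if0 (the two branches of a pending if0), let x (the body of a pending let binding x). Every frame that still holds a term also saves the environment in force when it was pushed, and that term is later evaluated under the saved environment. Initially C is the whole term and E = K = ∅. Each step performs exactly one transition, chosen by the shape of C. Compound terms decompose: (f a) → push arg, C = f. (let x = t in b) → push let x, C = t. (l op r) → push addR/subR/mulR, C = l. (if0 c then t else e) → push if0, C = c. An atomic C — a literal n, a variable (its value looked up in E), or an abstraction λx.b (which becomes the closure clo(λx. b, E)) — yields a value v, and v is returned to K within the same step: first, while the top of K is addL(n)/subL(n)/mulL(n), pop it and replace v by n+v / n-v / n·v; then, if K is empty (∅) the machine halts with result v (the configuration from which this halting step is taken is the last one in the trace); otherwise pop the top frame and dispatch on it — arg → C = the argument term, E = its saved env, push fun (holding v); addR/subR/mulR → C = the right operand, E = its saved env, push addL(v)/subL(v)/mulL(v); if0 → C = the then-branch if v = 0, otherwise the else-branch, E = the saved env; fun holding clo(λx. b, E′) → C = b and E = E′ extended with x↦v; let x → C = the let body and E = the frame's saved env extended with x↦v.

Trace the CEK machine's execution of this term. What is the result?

step 0: ⟨C=((let p = (-2 - 3) in ((λu. ((λy. y) 4)) 7)) * (5 * ((λx. 1) 6))); E=∅; K=∅⟩
step 1: ⟨C=(let p = (-2 - 3) in ((λu. ((λy. y) 4)) 7)); E=∅; K=[mulR]⟩
step 2: ⟨C=(-2 - 3); E=∅; K=[let p :: mulR]⟩
step 3: ⟨C=-2; E=∅; K=[subR :: let p :: mulR]⟩
step 4: ⟨C=3; E=∅; K=[subL(-2) :: let p :: mulR]⟩
step 5: ⟨C=((λu. ((λy. y) 4)) 7); E={p↦-5}; K=[mulR]⟩
step 6: ⟨C=(λu. ((λy. y) 4)); E={p↦-5}; K=[arg :: mulR]⟩
step 7: ⟨C=7; E={p↦-5}; K=[fun :: mulR]⟩
step 8: ⟨C=((λy. y) 4); E={u↦7, p↦-5}; K=[mulR]⟩
step 9: ⟨C=(λy. y); E={u↦7, p↦-5}; K=[arg :: mulR]⟩
step 10: ⟨C=4; E={u↦7, p↦-5}; K=[fun :: mulR]⟩
step 11: ⟨C=y; E={y↦4, u↦7, p↦-5}; K=[mulR]⟩
step 12: ⟨C=(5 * ((λx. 1) 6)); E=∅; K=[mulL(4)]⟩
step 13: ⟨C=5; E=∅; K=[mulR :: mulL(4)]⟩
step 14: ⟨C=((λx. 1) 6); E=∅; K=[mulL(5) :: mulL(4)]⟩
step 15: ⟨C=(λx. 1); E=∅; K=[arg :: mulL(5) :: mulL(4)]⟩
step 16: ⟨C=6; E=∅; K=[fun :: mulL(5) :: mulL(4)]⟩
step 17: ⟨C=1; E={x↦6}; K=[mulL(5) :: mulL(4)]⟩
→ final value 20

Answer: 20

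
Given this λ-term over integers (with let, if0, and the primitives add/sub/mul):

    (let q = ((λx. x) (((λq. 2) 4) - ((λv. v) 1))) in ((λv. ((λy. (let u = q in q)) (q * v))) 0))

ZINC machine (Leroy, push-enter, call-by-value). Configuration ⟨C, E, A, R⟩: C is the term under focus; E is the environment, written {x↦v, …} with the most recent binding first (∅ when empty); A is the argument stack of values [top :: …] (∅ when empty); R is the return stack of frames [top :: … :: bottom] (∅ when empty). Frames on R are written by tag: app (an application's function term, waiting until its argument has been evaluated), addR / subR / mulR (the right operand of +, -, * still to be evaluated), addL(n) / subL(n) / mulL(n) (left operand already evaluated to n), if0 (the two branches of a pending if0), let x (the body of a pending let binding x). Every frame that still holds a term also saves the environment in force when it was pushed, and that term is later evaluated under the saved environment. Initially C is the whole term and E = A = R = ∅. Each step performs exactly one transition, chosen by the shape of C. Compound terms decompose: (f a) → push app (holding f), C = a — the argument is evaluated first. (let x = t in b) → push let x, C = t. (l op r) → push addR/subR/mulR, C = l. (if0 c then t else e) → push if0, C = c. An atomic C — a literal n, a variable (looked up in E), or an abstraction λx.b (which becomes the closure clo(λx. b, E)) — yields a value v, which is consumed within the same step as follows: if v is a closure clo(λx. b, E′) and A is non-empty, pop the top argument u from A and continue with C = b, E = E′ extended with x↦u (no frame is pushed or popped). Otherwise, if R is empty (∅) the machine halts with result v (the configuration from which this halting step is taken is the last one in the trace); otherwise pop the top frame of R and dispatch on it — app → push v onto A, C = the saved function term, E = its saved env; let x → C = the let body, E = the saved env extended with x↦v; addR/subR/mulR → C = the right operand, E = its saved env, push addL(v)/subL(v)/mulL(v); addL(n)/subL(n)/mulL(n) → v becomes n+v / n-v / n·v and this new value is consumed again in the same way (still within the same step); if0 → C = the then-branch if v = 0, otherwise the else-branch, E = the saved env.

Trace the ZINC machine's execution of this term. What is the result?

Answer: 1

Execution trace:
0. [C=(let q = ((λx. x) (((λq. 2) 4) - ((λv. v) 1))) in ((λv. ((λy. (let u = q in q)) (q * v))) 0)) | E=∅ | A=∅ | R=∅]
1. [C=((λx. x) (((λq. 2) 4) - ((λv. v) 1))) | E=∅ | A=∅ | R=[let q]]
2. [C=(((λq. 2) 4) - ((λv. v) 1)) | E=∅ | A=∅ | R=[app :: let q]]
3. [C=((λq. 2) 4) | E=∅ | A=∅ | R=[subR :: app :: let q]]
4. [C=4 | E=∅ | A=∅ | R=[app :: subR :: app :: let q]]
5. [C=(λq. 2) | E=∅ | A=[4] | R=[subR :: app :: let q]]
6. [C=2 | E={q↦4} | A=∅ | R=[subR :: app :: let q]]
7. [C=((λv. v) 1) | E=∅ | A=∅ | R=[subL(2) :: app :: let q]]
8. [C=1 | E=∅ | A=∅ | R=[app :: subL(2) :: app :: let q]]
9. [C=(λv. v) | E=∅ | A=[1] | R=[subL(2) :: app :: let q]]
10. [C=v | E={v↦1} | A=∅ | R=[subL(2) :: app :: let q]]
11. [C=(λx. x) | E=∅ | A=[1] | R=[let q]]
12. [C=x | E={x↦1} | A=∅ | R=[let q]]
13. [C=((λv. ((λy. (let u = q in q)) (q * v))) 0) | E={q↦1} | A=∅ | R=∅]
14. [C=0 | E={q↦1} | A=∅ | R=[app]]
15. [C=(λv. ((λy. (let u = q in q)) (q * v))) | E={q↦1} | A=[0] | R=∅]
16. [C=((λy. (let u = q in q)) (q * v)) | E={v↦0, q↦1} | A=∅ | R=∅]
17. [C=(q * v) | E={v↦0, q↦1} | A=∅ | R=[app]]
18. [C=q | E={v↦0, q↦1} | A=∅ | R=[mulR :: app]]
19. [C=v | E={v↦0, q↦1} | A=∅ | R=[mulL(1) :: app]]
20. [C=(λy. (let u = q in q)) | E={v↦0, q↦1} | A=[0] | R=∅]
21. [C=(let u = q in q) | E={y↦0, v↦0, q↦1} | A=∅ | R=∅]
22. [C=q | E={y↦0, v↦0, q↦1} | A=∅ | R=[let u]]
23. [C=q | E={u↦1, y↦0, v↦0, q↦1} | A=∅ | R=∅]
→ final value 1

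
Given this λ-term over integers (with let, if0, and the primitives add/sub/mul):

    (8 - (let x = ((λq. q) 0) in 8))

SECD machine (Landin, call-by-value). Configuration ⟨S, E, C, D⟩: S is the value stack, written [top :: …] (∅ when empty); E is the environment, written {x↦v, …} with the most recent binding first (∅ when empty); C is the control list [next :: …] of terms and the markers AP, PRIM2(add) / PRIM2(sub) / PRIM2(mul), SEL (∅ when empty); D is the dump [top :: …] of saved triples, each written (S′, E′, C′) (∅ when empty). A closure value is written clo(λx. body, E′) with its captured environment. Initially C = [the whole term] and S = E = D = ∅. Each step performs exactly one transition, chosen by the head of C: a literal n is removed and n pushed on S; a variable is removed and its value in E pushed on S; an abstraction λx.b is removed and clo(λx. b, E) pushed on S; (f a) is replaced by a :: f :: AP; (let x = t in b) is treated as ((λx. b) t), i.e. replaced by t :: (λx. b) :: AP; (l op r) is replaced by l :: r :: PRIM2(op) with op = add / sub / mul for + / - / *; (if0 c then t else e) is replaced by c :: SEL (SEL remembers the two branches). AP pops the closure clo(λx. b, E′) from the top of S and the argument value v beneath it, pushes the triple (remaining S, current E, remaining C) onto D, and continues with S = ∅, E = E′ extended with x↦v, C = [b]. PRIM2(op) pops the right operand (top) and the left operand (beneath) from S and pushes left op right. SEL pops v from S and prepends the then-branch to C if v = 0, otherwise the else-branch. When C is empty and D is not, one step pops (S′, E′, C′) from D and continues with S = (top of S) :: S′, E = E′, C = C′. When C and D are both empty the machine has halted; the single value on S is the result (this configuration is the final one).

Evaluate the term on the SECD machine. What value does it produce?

[0] [S=∅ | E=∅ | C=[(8 - (let x = ((λq. q) 0) in 8))] | D=∅]
[1] [S=∅ | E=∅ | C=[8 :: (let x = ((λq. q) 0) in 8) :: PRIM2(sub)] | D=∅]
[2] [S=[8] | E=∅ | C=[(let x = ((λq. q) 0) in 8) :: PRIM2(sub)] | D=∅]
[3] [S=[8] | E=∅ | C=[((λq. q) 0) :: (λx. 8) :: AP :: PRIM2(sub)] | D=∅]
[4] [S=[8] | E=∅ | C=[0 :: (λq. q) :: AP :: (λx. 8) :: AP :: PRIM2(sub)] | D=∅]
[5] [S=[0 :: 8] | E=∅ | C=[(λq. q) :: AP :: (λx. 8) :: AP :: PRIM2(sub)] | D=∅]
[6] [S=[clo(λq. q, ∅) :: 0 :: 8] | E=∅ | C=[AP :: (λx. 8) :: AP :: PRIM2(sub)] | D=∅]
[7] [S=∅ | E={q↦0} | C=[q] | D=[([8], ∅, [(λx. 8) :: AP :: PRIM2(sub)])]]
[8] [S=[0] | E={q↦0} | C=∅ | D=[([8], ∅, [(λx. 8) :: AP :: PRIM2(sub)])]]
[9] [S=[0 :: 8] | E=∅ | C=[(λx. 8) :: AP :: PRIM2(sub)] | D=∅]
[10] [S=[clo(λx. 8, ∅) :: 0 :: 8] | E=∅ | C=[AP :: PRIM2(sub)] | D=∅]
[11] [S=∅ | E={x↦0} | C=[8] | D=[([8], ∅, [PRIM2(sub)])]]
[12] [S=[8] | E={x↦0} | C=∅ | D=[([8], ∅, [PRIM2(sub)])]]
[13] [S=[8 :: 8] | E=∅ | C=[PRIM2(sub)] | D=∅]
[14] [S=[0] | E=∅ | C=∅ | D=∅]
→ final value 0

Answer: 0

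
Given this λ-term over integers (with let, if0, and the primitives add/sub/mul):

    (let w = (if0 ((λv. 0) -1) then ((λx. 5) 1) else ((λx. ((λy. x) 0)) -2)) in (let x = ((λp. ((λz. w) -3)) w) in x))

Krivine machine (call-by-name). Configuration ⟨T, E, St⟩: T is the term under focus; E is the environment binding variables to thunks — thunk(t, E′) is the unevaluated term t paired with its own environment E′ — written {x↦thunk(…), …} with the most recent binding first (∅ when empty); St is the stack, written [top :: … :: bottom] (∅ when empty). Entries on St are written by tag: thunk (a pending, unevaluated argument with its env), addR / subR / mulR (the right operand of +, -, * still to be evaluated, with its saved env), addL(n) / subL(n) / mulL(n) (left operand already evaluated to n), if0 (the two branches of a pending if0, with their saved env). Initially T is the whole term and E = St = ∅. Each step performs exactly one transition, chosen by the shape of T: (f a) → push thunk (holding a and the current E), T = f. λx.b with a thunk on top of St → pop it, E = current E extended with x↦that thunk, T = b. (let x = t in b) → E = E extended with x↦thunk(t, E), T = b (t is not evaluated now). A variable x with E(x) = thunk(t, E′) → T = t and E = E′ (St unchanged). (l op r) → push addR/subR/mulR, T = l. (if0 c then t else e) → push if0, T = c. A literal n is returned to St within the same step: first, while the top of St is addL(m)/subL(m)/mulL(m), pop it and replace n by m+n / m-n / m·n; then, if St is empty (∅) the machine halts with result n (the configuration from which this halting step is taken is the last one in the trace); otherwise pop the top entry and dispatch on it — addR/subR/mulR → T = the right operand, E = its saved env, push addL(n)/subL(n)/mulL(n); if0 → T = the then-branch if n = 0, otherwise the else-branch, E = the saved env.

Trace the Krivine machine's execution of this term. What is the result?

step 0: <T=(let w = (if0 ((λv. 0) -1) then ((λx. 5) 1) else ((λx. ((λy. x) 0)) -2)) in (let x = ((λp. ((λz. w) -3)) w) in x)), E=∅, St=∅>
step 1: <T=(let x = ((λp. ((λz. w) -3)) w) in x), E={w↦thunk((if0 ((λv. 0) -1) then ((λx. 5) 1) else ((λx. ((λy. x) 0)) -2)), ∅)}, St=∅>
step 2: <T=x, E={x↦thunk(((λp. ((λz. w) -3)) w), {w↦thunk((if0 ((λv. 0) -1) then ((λx. 5) 1) else ((λx. ((λy. x) 0)) -2)), ∅)}), w↦thunk((if0 ((λv. 0) -1) then ((λx. 5) 1) else ((λx. ((λy. x) 0)) -2)), ∅)}, St=∅>
step 3: <T=((λp. ((λz. w) -3)) w), E={w↦thunk((if0 ((λv. 0) -1) then ((λx. 5) 1) else ((λx. ((λy. x) 0)) -2)), ∅)}, St=∅>
step 4: <T=(λp. ((λz. w) -3)), E={w↦thunk((if0 ((λv. 0) -1) then ((λx. 5) 1) else ((λx. ((λy. x) 0)) -2)), ∅)}, St=[thunk]>
step 5: <T=((λz. w) -3), E={p↦thunk(w, {w↦thunk((if0 ((λv. 0) -1) then ((λx. 5) 1) else ((λx. ((λy. x) 0)) -2)), ∅)}), w↦thunk((if0 ((λv. 0) -1) then ((λx. 5) 1) else ((λx. ((λy. x) 0)) -2)), ∅)}, St=∅>
step 6: <T=(λz. w), E={p↦thunk(w, {w↦thunk((if0 ((λv. 0) -1) then ((λx. 5) 1) else ((λx. ((λy. x) 0)) -2)), ∅)}), w↦thunk((if0 ((λv. 0) -1) then ((λx. 5) 1) else ((λx. ((λy. x) 0)) -2)), ∅)}, St=[thunk]>
step 7: <T=w, E={z↦thunk(-3, {p↦thunk(w, {w↦thunk((if0 ((λv. 0) -1) then ((λx. 5) 1) else ((λx. ((λy. x) 0)) -2)), ∅)}), w↦thunk((if0 ((λv. 0) -1) then ((λx. 5) 1) else ((λx. ((λy. x) 0)) -2)), ∅)}), p↦thunk(w, {w↦thunk((if0 ((λv. 0) -1) then ((λx. 5) 1) else ((λx. ((λy. x) 0)) -2)), ∅)}), w↦thunk((if0 ((λv. 0) -1) then ((λx. 5) 1) else ((λx. ((λy. x) 0)) -2)), ∅)}, St=∅>
step 8: <T=(if0 ((λv. 0) -1) then ((λx. 5) 1) else ((λx. ((λy. x) 0)) -2)), E=∅, St=∅>
step 9: <T=((λv. 0) -1), E=∅, St=[if0]>
step 10: <T=(λv. 0), E=∅, St=[thunk :: if0]>
step 11: <T=0, E={v↦thunk(-1, ∅)}, St=[if0]>
step 12: <T=((λx. 5) 1), E=∅, St=∅>
step 13: <T=(λx. 5), E=∅, St=[thunk]>
step 14: <T=5, E={x↦thunk(1, ∅)}, St=∅>
→ final value 5

Answer: 5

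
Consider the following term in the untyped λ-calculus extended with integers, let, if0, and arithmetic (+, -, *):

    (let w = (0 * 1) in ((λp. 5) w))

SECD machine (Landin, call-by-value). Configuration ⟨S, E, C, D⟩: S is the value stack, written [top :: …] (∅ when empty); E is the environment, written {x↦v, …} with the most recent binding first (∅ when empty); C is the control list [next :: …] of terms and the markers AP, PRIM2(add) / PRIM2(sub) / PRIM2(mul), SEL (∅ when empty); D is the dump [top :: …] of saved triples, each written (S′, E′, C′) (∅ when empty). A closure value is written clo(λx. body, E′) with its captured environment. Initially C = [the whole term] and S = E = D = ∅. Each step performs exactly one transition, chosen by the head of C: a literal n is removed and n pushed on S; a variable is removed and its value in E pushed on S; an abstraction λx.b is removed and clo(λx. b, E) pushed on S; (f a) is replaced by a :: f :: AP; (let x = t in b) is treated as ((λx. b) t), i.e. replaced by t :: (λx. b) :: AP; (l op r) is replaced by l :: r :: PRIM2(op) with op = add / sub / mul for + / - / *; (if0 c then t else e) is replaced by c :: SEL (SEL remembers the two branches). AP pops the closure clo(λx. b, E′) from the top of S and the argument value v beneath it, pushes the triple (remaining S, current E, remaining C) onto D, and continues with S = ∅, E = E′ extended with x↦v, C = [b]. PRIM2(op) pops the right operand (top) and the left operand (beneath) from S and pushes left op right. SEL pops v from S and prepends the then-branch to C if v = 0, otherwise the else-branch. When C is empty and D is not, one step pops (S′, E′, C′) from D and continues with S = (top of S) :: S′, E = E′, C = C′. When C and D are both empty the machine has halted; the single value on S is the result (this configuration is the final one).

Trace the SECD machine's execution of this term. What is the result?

step 0: <S=∅, E=∅, C=[(let w = (0 * 1) in ((λp. 5) w))], D=∅>
step 1: <S=∅, E=∅, C=[(0 * 1) :: (λw. ((λp. 5) w)) :: AP], D=∅>
step 2: <S=∅, E=∅, C=[0 :: 1 :: PRIM2(mul) :: (λw. ((λp. 5) w)) :: AP], D=∅>
step 3: <S=[0], E=∅, C=[1 :: PRIM2(mul) :: (λw. ((λp. 5) w)) :: AP], D=∅>
step 4: <S=[1 :: 0], E=∅, C=[PRIM2(mul) :: (λw. ((λp. 5) w)) :: AP], D=∅>
step 5: <S=[0], E=∅, C=[(λw. ((λp. 5) w)) :: AP], D=∅>
step 6: <S=[clo(λw. ((λp. 5) w), ∅) :: 0], E=∅, C=[AP], D=∅>
step 7: <S=∅, E={w↦0}, C=[((λp. 5) w)], D=[(∅, ∅, ∅)]>
step 8: <S=∅, E={w↦0}, C=[w :: (λp. 5) :: AP], D=[(∅, ∅, ∅)]>
step 9: <S=[0], E={w↦0}, C=[(λp. 5) :: AP], D=[(∅, ∅, ∅)]>
step 10: <S=[clo(λp. 5, {w↦0}) :: 0], E={w↦0}, C=[AP], D=[(∅, ∅, ∅)]>
step 11: <S=∅, E={p↦0, w↦0}, C=[5], D=[(∅, {w↦0}, ∅) :: (∅, ∅, ∅)]>
step 12: <S=[5], E={p↦0, w↦0}, C=∅, D=[(∅, {w↦0}, ∅) :: (∅, ∅, ∅)]>
step 13: <S=[5], E={w↦0}, C=∅, D=[(∅, ∅, ∅)]>
step 14: <S=[5], E=∅, C=∅, D=∅>
→ final value 5

Answer: 5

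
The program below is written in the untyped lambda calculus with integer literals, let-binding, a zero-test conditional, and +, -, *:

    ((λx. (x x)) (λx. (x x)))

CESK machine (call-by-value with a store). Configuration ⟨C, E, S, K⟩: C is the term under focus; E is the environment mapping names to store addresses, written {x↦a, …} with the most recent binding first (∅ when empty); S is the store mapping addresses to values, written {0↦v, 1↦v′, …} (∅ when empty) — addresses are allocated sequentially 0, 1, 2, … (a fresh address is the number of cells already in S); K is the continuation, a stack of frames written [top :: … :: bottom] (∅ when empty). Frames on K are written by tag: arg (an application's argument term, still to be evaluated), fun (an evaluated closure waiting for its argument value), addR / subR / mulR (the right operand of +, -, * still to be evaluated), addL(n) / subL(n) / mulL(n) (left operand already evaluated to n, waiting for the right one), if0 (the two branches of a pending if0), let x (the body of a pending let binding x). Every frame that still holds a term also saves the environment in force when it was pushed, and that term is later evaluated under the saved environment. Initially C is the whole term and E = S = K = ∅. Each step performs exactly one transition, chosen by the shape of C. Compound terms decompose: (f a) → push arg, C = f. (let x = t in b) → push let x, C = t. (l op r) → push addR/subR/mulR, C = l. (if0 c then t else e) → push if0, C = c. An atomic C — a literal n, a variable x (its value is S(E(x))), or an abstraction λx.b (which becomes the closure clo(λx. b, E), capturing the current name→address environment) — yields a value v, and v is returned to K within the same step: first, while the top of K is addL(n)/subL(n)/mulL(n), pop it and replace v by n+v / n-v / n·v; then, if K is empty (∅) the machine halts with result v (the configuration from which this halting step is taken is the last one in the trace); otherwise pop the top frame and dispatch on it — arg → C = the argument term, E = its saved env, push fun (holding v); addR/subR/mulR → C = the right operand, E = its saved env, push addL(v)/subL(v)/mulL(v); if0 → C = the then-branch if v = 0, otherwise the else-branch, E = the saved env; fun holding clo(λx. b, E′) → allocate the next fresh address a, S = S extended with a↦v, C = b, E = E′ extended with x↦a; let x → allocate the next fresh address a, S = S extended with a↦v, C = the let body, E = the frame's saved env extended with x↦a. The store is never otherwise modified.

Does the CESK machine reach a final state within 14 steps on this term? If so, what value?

Answer: DIVERGES (no final state within 14 steps)

Machine steps:
step 0: [C=((λx. (x x)) (λx. (x x))) | E=∅ | S=∅ | K=∅]
step 1: [C=(λx. (x x)) | E=∅ | S=∅ | K=[arg]]
step 2: [C=(λx. (x x)) | E=∅ | S=∅ | K=[fun]]
step 3: [C=(x x) | E={x↦0} | S={0↦clo(λx. (x x), ∅)} | K=∅]
step 4: [C=x | E={x↦0} | S={0↦clo(λx. (x x), ∅)} | K=[arg]]
step 5: [C=x | E={x↦0} | S={0↦clo(λx. (x x), ∅)} | K=[fun]]
step 6: [C=(x x) | E={x↦1} | S={0↦clo(λx. (x x), ∅), 1↦clo(λx. (x x), ∅)} | K=∅]
step 7: [C=x | E={x↦1} | S={0↦clo(λx. (x x), ∅), 1↦clo(λx. (x x), ∅)} | K=[arg]]
step 8: [C=x | E={x↦1} | S={0↦clo(λx. (x x), ∅), 1↦clo(λx. (x x), ∅)} | K=[fun]]
step 9: [C=(x x) | E={x↦2} | S={0↦clo(λx. (x x), ∅), 1↦clo(λx. (x x), ∅), 2↦clo(λx. (x x), ∅)} | K=∅]
step 10: [C=x | E={x↦2} | S={0↦clo(λx. (x x), ∅), 1↦clo(λx. (x x), ∅), 2↦clo(λx. (x x), ∅)} | K=[arg]]
step 11: [C=x | E={x↦2} | S={0↦clo(λx. (x x), ∅), 1↦clo(λx. (x x), ∅), 2↦clo(λx. (x x), ∅)} | K=[fun]]
step 12: [C=(x x) | E={x↦3} | S={0↦clo(λx. (x x), ∅), 1↦clo(λx. (x x), ∅), 2↦clo(λx. (x x), ∅), 3↦clo(λx. (x x), ∅)} | K=∅]
step 13: [C=x | E={x↦3} | S={0↦clo(λx. (x x), ∅), 1↦clo(λx. (x x), ∅), 2↦clo(λx. (x x), ∅), 3↦clo(λx. (x x), ∅)} | K=[arg]]
step 14: [C=x | E={x↦3} | S={0↦clo(λx. (x x), ∅), 1↦clo(λx. (x x), ∅), 2↦clo(λx. (x x), ∅), 3↦clo(λx. (x x), ∅)} | K=[fun]]
→ 14 transitions taken and the configuration is still not final: no result within 14 steps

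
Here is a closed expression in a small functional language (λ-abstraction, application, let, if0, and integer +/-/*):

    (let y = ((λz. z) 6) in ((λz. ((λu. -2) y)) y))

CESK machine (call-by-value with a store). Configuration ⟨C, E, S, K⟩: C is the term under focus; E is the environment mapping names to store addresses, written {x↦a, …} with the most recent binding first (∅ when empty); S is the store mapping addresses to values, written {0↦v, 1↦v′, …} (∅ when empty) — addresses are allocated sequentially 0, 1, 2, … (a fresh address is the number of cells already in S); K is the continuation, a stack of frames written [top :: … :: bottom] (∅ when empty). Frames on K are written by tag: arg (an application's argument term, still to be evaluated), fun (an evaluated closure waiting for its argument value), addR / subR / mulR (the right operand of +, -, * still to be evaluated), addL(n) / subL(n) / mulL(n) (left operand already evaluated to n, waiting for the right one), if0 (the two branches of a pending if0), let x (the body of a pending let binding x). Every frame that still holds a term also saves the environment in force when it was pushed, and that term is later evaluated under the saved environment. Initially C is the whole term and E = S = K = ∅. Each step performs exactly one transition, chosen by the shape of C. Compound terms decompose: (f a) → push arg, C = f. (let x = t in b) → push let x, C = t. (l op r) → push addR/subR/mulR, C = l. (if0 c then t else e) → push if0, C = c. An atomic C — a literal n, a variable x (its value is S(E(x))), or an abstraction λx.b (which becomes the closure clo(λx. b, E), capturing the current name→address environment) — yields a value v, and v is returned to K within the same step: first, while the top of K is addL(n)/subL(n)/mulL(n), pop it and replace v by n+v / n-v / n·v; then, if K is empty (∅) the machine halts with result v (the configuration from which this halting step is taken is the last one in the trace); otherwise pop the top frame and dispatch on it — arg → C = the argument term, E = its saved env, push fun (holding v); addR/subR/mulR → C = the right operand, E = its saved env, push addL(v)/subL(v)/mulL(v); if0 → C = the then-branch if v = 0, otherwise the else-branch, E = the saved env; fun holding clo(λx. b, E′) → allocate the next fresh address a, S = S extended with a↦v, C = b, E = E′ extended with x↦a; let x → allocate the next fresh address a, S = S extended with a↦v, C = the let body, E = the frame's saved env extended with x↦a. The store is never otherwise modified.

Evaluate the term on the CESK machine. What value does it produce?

Answer: -2

Derivation:
step 0: ⟨C=(let y = ((λz. z) 6) in ((λz. ((λu. -2) y)) y)); E=∅; S=∅; K=∅⟩
step 1: ⟨C=((λz. z) 6); E=∅; S=∅; K=[let y]⟩
step 2: ⟨C=(λz. z); E=∅; S=∅; K=[arg :: let y]⟩
step 3: ⟨C=6; E=∅; S=∅; K=[fun :: let y]⟩
step 4: ⟨C=z; E={z↦0}; S={0↦6}; K=[let y]⟩
step 5: ⟨C=((λz. ((λu. -2) y)) y); E={y↦1}; S={0↦6, 1↦6}; K=∅⟩
step 6: ⟨C=(λz. ((λu. -2) y)); E={y↦1}; S={0↦6, 1↦6}; K=[arg]⟩
step 7: ⟨C=y; E={y↦1}; S={0↦6, 1↦6}; K=[fun]⟩
step 8: ⟨C=((λu. -2) y); E={z↦2, y↦1}; S={0↦6, 1↦6, 2↦6}; K=∅⟩
step 9: ⟨C=(λu. -2); E={z↦2, y↦1}; S={0↦6, 1↦6, 2↦6}; K=[arg]⟩
step 10: ⟨C=y; E={z↦2, y↦1}; S={0↦6, 1↦6, 2↦6}; K=[fun]⟩
step 11: ⟨C=-2; E={u↦3, z↦2, y↦1}; S={0↦6, 1↦6, 2↦6, 3↦6}; K=∅⟩
→ final value -2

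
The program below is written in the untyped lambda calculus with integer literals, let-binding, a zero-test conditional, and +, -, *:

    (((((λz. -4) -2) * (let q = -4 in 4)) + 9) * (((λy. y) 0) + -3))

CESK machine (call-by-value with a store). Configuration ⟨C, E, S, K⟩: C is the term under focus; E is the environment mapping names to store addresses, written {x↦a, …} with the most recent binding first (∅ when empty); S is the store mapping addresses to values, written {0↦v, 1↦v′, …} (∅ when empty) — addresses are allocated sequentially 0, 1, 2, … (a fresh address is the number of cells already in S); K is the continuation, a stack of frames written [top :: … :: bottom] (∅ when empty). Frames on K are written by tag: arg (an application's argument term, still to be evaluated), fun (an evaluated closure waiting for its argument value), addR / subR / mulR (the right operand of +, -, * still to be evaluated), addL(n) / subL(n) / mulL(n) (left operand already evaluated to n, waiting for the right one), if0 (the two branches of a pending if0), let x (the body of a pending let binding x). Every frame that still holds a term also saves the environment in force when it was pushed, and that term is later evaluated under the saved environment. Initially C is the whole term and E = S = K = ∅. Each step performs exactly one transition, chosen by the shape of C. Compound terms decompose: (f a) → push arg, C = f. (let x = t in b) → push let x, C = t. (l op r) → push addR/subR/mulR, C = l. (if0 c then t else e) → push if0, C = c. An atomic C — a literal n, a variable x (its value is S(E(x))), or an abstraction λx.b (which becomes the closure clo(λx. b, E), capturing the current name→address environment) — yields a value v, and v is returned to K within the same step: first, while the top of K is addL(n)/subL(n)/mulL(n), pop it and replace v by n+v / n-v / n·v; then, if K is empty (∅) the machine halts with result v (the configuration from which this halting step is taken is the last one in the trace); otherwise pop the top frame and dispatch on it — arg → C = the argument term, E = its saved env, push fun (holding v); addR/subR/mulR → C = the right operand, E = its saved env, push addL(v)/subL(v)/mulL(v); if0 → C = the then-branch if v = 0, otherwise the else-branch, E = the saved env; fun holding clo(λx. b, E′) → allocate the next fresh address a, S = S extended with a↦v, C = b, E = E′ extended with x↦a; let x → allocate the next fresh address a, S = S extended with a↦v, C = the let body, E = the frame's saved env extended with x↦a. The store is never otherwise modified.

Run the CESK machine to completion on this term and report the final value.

t=0: [C=(((((λz. -4) -2) * (let q = -4 in 4)) + 9) * (((λy. y) 0) + -3)) | E=∅ | S=∅ | K=∅]
t=1: [C=((((λz. -4) -2) * (let q = -4 in 4)) + 9) | E=∅ | S=∅ | K=[mulR]]
t=2: [C=(((λz. -4) -2) * (let q = -4 in 4)) | E=∅ | S=∅ | K=[addR :: mulR]]
t=3: [C=((λz. -4) -2) | E=∅ | S=∅ | K=[mulR :: addR :: mulR]]
t=4: [C=(λz. -4) | E=∅ | S=∅ | K=[arg :: mulR :: addR :: mulR]]
t=5: [C=-2 | E=∅ | S=∅ | K=[fun :: mulR :: addR :: mulR]]
t=6: [C=-4 | E={z↦0} | S={0↦-2} | K=[mulR :: addR :: mulR]]
t=7: [C=(let q = -4 in 4) | E=∅ | S={0↦-2} | K=[mulL(-4) :: addR :: mulR]]
t=8: [C=-4 | E=∅ | S={0↦-2} | K=[let q :: mulL(-4) :: addR :: mulR]]
t=9: [C=4 | E={q↦1} | S={0↦-2, 1↦-4} | K=[mulL(-4) :: addR :: mulR]]
t=10: [C=9 | E=∅ | S={0↦-2, 1↦-4} | K=[addL(-16) :: mulR]]
t=11: [C=(((λy. y) 0) + -3) | E=∅ | S={0↦-2, 1↦-4} | K=[mulL(-7)]]
t=12: [C=((λy. y) 0) | E=∅ | S={0↦-2, 1↦-4} | K=[addR :: mulL(-7)]]
t=13: [C=(λy. y) | E=∅ | S={0↦-2, 1↦-4} | K=[arg :: addR :: mulL(-7)]]
t=14: [C=0 | E=∅ | S={0↦-2, 1↦-4} | K=[fun :: addR :: mulL(-7)]]
t=15: [C=y | E={y↦2} | S={0↦-2, 1↦-4, 2↦0} | K=[addR :: mulL(-7)]]
t=16: [C=-3 | E=∅ | S={0↦-2, 1↦-4, 2↦0} | K=[addL(0) :: mulL(-7)]]
→ final value 21

Answer: 21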